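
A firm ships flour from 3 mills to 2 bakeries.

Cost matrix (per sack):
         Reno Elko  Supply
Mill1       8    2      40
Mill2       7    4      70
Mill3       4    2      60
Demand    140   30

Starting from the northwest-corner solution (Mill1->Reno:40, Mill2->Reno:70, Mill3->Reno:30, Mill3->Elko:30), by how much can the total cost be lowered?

Current plan cost = 40·8 + 70·7 + 30·4 + 30·2 = 990.
Optimal plan:
  Mill1->Reno: 10 sacks
  Mill1->Elko: 30 sacks
  Mill2->Reno: 70 sacks
  Mill3->Reno: 60 sacks
Optimal cost = 870.
Saving = 990 − 870 = 120.

120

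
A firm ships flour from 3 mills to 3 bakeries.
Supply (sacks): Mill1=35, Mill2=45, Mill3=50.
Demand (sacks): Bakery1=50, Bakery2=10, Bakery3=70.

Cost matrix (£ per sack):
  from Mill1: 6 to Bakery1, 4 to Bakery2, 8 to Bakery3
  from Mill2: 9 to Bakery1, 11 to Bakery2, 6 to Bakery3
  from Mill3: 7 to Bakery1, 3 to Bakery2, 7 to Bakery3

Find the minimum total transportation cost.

790

Optimal allocation:
  Mill1 to Bakery1: 35 sacks
  Mill2 to Bakery3: 45 sacks
  Mill3 to Bakery1: 15 sacks
  Mill3 to Bakery2: 10 sacks
  Mill3 to Bakery3: 25 sacks
Total cost = £790.
(Supply check: Mill1 ships 35; Mill2 ships 45; Mill3 ships 50.)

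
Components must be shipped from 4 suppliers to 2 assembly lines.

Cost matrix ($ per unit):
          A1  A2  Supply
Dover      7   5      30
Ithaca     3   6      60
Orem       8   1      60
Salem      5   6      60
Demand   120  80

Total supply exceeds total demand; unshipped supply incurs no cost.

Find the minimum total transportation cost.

640

A cheapest plan:
  Dover to A2: 20 × $5 = $100
  Ithaca to A1: 60 × $3 = $180
  Orem to A2: 60 × $1 = $60
  Salem to A1: 60 × $5 = $300
Total = 100 + 180 + 60 + 300 = $640.
(Supply check: Dover ships 20; Ithaca ships 60; Orem ships 60; Salem ships 60.)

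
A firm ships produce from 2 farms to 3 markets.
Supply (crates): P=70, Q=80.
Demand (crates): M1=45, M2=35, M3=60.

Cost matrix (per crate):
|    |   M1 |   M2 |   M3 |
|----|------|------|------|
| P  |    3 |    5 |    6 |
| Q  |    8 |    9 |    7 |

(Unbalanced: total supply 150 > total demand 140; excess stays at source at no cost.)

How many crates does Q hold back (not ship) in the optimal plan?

An optimal plan:
  P to M1: 45 × 3 = 135
  P to M2: 25 × 5 = 125
  Q to M2: 10 × 9 = 90
  Q to M3: 60 × 7 = 420
Total cost = 770.
Q ships 70 of its 80, leaving 10.

10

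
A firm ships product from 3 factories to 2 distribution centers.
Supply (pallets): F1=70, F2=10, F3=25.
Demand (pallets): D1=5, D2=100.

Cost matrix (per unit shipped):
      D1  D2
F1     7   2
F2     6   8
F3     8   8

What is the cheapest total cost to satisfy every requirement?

410

Optimal allocation:
  F1–D2: 70 × 2 = 140
  F2–D1: 5 × 6 = 30
  F2–D2: 5 × 8 = 40
  F3–D2: 25 × 8 = 200
Total = 140 + 30 + 40 + 200 = 410.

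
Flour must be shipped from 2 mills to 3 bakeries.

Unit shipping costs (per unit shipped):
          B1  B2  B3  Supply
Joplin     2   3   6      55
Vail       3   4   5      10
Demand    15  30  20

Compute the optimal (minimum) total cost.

230

One minimum-cost allocation:
  Joplin–B1: 15 × 2 = 30
  Joplin–B2: 30 × 3 = 90
  Joplin–B3: 10 × 6 = 60
  Vail–B3: 10 × 5 = 50
Total = 30 + 90 + 60 + 50 = 230.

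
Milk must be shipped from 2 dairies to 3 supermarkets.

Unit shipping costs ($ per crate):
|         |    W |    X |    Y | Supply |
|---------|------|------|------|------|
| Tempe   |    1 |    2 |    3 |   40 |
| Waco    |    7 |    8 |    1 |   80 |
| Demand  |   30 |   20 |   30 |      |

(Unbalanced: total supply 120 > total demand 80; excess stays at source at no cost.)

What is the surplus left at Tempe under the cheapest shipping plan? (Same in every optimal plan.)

Minimum-cost shipments:
  Tempe to W: 30 × $1 = $30
  Tempe to X: 10 × $2 = $20
  Waco to X: 10 × $8 = $80
  Waco to Y: 30 × $1 = $30
Total cost = $160.
Tempe ships 40 of its 40, leaving 0.

0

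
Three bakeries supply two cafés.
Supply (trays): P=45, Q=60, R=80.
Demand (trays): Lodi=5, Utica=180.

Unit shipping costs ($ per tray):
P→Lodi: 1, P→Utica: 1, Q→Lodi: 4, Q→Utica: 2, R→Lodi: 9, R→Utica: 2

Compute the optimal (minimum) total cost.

325

Optimal allocation:
  P to Lodi: 5 × $1 = $5
  P to Utica: 40 × $1 = $40
  Q to Utica: 60 × $2 = $120
  R to Utica: 80 × $2 = $160
Total = 5 + 40 + 120 + 160 = $325.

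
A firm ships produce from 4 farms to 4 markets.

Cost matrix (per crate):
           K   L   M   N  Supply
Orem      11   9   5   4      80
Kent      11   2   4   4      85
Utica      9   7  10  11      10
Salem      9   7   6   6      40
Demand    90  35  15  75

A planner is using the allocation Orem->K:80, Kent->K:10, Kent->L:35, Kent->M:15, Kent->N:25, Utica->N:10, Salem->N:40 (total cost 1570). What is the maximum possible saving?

250

Current plan cost = 80·11 + 10·11 + 35·2 + 15·4 + 25·4 + 10·11 + 40·6 = 1570.
Optimal plan:
  Orem to K: 40 × 11 = 440
  Orem to N: 40 × 4 = 160
  Kent to L: 35 × 2 = 70
  Kent to M: 15 × 4 = 60
  Kent to N: 35 × 4 = 140
  Utica to K: 10 × 9 = 90
  Salem to K: 40 × 9 = 360
Optimal cost = 1320.
Saving = 1570 − 1320 = 250.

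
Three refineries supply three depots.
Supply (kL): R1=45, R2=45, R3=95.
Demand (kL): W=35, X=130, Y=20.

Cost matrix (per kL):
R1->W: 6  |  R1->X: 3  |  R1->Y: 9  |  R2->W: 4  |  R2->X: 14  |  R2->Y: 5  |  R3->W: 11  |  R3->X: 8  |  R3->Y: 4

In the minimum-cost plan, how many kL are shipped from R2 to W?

Optimal shipments:
  R1->X: 45 × 3 = 135
  R2->W: 35 × 4 = 140
  R2->Y: 10 × 5 = 50
  R3->X: 85 × 8 = 680
  R3->Y: 10 × 4 = 40
Total cost = 1045.
So R2→W carries 35 kL.

35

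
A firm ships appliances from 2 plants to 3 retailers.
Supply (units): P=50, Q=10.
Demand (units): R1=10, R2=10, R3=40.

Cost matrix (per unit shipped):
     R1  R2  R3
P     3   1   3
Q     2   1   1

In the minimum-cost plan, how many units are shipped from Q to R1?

The minimum-cost plan:
  P–R1: 10 units
  P–R2: 10 units
  P–R3: 30 units
  Q–R3: 10 units
Total cost = 140.
The route Q→R1 is not used.

0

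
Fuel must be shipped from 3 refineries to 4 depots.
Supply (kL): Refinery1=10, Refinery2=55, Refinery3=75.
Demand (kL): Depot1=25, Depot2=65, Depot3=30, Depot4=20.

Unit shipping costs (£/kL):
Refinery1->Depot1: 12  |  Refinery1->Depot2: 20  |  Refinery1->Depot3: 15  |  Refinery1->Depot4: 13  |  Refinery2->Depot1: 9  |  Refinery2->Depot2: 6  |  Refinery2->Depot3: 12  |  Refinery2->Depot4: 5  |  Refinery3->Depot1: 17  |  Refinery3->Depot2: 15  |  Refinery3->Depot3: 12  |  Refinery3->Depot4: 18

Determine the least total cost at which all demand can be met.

1495

A cheapest plan:
  Refinery1→Depot1: 10 kL
  Refinery2→Depot2: 35 kL
  Refinery2→Depot4: 20 kL
  Refinery3→Depot1: 15 kL
  Refinery3→Depot2: 30 kL
  Refinery3→Depot3: 30 kL
Total cost = £1495.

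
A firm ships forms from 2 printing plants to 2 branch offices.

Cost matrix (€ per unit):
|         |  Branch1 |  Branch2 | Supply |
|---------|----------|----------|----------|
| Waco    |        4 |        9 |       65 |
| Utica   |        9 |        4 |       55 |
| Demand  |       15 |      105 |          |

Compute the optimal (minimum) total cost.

An optimal shipping plan:
  Waco to Branch1: 15 × €4 = €60
  Waco to Branch2: 50 × €9 = €450
  Utica to Branch2: 55 × €4 = €220
Total = 60 + 450 + 220 = €730.

730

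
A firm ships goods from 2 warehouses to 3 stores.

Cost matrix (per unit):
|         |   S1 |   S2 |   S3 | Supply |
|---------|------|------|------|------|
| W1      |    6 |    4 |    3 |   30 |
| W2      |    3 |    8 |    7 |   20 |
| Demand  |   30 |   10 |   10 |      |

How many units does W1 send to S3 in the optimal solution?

10

Optimal shipments:
  W1->S1: 10 × 6 = 60
  W1->S2: 10 × 4 = 40
  W1->S3: 10 × 3 = 30
  W2->S1: 20 × 3 = 60
Total cost = 190.
So W1→S3 carries 10 units.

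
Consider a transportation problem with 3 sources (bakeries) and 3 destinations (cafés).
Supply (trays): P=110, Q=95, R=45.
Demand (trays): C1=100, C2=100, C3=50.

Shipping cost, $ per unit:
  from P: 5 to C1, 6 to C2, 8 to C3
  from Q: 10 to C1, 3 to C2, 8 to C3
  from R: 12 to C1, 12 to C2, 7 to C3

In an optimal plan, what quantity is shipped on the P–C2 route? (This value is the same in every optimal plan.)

Optimal shipments:
  P->C1: 100 × $5 = $500
  P->C2: 5 × $6 = $30
  P->C3: 5 × $8 = $40
  Q->C2: 95 × $3 = $285
  R->C3: 45 × $7 = $315
Total cost = $1170.
So P→C2 carries 5 trays.

5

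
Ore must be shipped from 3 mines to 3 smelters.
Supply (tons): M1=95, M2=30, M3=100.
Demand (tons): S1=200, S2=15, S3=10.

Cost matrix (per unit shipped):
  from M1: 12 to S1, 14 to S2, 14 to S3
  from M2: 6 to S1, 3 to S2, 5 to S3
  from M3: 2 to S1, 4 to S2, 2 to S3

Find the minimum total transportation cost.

1465

One minimum-cost allocation:
  M1→S1: 95 tons
  M2→S1: 5 tons
  M2→S2: 15 tons
  M2→S3: 10 tons
  M3→S1: 100 tons
Total cost = 1465.
(Supply check: M1 ships 95; M2 ships 30; M3 ships 100.)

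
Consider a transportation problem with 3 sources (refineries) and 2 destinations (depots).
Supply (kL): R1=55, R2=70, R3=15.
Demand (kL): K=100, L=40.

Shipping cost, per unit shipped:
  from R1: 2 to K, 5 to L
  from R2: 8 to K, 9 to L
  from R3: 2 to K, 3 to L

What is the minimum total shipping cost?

An optimal shipping plan:
  R1->K: 55 × 2 = 110
  R2->K: 45 × 8 = 360
  R2->L: 25 × 9 = 225
  R3->L: 15 × 3 = 45
Total = 110 + 360 + 225 + 45 = 740.

740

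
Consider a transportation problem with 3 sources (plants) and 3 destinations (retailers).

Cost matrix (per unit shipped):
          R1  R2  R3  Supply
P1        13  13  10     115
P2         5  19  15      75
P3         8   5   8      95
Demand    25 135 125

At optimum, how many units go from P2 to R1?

Optimal shipments:
  P1->R2: 40 units
  P1->R3: 75 units
  P2->R1: 25 units
  P2->R3: 50 units
  P3->R2: 95 units
Total cost = 2620.
So P2→R1 carries 25 units.

25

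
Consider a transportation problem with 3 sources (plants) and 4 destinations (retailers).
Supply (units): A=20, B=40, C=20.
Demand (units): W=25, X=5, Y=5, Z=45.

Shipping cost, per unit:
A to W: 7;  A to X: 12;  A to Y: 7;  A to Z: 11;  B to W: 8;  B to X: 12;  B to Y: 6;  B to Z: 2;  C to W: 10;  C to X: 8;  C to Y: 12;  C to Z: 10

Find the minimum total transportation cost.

410

A cheapest plan:
  A–W: 15 units
  A–Y: 5 units
  B–Z: 40 units
  C–W: 10 units
  C–X: 5 units
  C–Z: 5 units
Total cost = 410.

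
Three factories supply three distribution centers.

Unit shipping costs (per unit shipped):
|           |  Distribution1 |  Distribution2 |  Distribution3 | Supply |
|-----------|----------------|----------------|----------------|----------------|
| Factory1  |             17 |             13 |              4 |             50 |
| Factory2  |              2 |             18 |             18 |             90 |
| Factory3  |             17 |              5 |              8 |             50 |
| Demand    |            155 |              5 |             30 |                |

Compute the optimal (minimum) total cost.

1430

An optimal shipping plan:
  Factory1–Distribution1: 20 × 17 = 340
  Factory1–Distribution3: 30 × 4 = 120
  Factory2–Distribution1: 90 × 2 = 180
  Factory3–Distribution1: 45 × 17 = 765
  Factory3–Distribution2: 5 × 5 = 25
Total = 340 + 120 + 180 + 765 + 25 = 1430.
(Supply check: Factory1 ships 50; Factory2 ships 90; Factory3 ships 50.)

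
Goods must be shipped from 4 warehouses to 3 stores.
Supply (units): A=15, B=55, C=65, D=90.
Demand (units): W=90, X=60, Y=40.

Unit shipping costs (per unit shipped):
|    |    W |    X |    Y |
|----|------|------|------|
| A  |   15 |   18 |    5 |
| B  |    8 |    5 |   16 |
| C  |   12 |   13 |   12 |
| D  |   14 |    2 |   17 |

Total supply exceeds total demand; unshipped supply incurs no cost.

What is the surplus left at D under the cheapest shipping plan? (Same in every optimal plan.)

Minimum-cost shipments:
  A→Y: 15 × 5 = 75
  B→W: 55 × 8 = 440
  C→W: 35 × 12 = 420
  C→Y: 25 × 12 = 300
  D→X: 60 × 2 = 120
Total cost = 1355.
D ships 60 of its 90, leaving 30.

30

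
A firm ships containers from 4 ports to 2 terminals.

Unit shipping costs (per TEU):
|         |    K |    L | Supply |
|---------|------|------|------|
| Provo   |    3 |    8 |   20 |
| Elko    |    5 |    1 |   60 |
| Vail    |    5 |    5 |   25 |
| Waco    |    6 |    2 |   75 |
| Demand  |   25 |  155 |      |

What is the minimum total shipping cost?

Optimal allocation:
  Provo→K: 20 TEU
  Elko→L: 60 TEU
  Vail→K: 5 TEU
  Vail→L: 20 TEU
  Waco→L: 75 TEU
Total cost = 395.
(Supply check: Provo ships 20; Elko ships 60; Vail ships 25; Waco ships 75.)

395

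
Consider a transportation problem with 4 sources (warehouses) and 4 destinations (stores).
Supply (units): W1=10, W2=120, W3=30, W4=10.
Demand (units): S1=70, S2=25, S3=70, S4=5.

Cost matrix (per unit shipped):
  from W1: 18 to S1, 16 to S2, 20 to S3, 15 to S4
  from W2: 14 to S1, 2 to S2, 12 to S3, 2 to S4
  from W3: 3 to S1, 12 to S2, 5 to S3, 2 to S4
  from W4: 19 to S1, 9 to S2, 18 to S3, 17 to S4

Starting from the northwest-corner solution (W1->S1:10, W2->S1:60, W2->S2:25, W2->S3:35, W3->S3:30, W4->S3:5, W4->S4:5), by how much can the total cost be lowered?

175

Current plan cost = 10·18 + 60·14 + 25·2 + 35·12 + 30·5 + 5·18 + 5·17 = 1815.
Optimal plan:
  W1->S1: 10 × 18 = 180
  W2->S1: 20 × 14 = 280
  W2->S2: 25 × 2 = 50
  W2->S3: 70 × 12 = 840
  W2->S4: 5 × 2 = 10
  W3->S1: 30 × 3 = 90
  W4->S1: 10 × 19 = 190
Optimal cost = 1640.
Saving = 1815 − 1640 = 175.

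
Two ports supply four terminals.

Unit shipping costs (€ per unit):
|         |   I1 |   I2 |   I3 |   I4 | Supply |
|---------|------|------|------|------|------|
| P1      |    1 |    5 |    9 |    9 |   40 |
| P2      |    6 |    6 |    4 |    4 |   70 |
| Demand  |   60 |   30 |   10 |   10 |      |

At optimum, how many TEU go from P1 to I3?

The minimum-cost plan:
  P1–I1: 40 × €1 = €40
  P2–I1: 20 × €6 = €120
  P2–I2: 30 × €6 = €180
  P2–I3: 10 × €4 = €40
  P2–I4: 10 × €4 = €40
Total cost = €420.
The route P1→I3 is not used.

0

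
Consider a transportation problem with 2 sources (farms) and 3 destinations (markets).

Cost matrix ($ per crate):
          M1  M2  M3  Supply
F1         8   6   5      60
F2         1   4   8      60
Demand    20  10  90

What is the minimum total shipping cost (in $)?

600

An optimal shipping plan:
  F1→M3: 60 × $5 = $300
  F2→M1: 20 × $1 = $20
  F2→M2: 10 × $4 = $40
  F2→M3: 30 × $8 = $240
Total = 300 + 20 + 40 + 240 = $600.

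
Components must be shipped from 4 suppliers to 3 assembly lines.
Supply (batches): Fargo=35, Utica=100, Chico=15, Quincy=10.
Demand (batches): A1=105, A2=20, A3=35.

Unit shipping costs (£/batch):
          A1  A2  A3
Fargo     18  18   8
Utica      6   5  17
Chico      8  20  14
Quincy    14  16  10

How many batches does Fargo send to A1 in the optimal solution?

Optimal shipments:
  Fargo–A3: 35 × £8 = £280
  Utica–A1: 80 × £6 = £480
  Utica–A2: 20 × £5 = £100
  Chico–A1: 15 × £8 = £120
  Quincy–A1: 10 × £14 = £140
Total cost = £1120.
The route Fargo→A1 is not used.

0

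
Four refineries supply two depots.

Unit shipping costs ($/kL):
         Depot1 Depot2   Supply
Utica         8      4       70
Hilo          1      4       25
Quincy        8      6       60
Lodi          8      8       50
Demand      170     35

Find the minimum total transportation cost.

1325

One minimum-cost allocation:
  Utica to Depot1: 35 × $8 = $280
  Utica to Depot2: 35 × $4 = $140
  Hilo to Depot1: 25 × $1 = $25
  Quincy to Depot1: 60 × $8 = $480
  Lodi to Depot1: 50 × $8 = $400
Total = 280 + 140 + 25 + 480 + 400 = $1325.
(Supply check: Utica ships 70; Hilo ships 25; Quincy ships 60; Lodi ships 50.)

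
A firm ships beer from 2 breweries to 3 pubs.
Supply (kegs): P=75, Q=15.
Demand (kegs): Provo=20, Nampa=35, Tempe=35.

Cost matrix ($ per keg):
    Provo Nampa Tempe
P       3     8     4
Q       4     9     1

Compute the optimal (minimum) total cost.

435

An optimal shipping plan:
  P->Provo: 20 × $3 = $60
  P->Nampa: 35 × $8 = $280
  P->Tempe: 20 × $4 = $80
  Q->Tempe: 15 × $1 = $15
Total = 60 + 280 + 80 + 15 = $435.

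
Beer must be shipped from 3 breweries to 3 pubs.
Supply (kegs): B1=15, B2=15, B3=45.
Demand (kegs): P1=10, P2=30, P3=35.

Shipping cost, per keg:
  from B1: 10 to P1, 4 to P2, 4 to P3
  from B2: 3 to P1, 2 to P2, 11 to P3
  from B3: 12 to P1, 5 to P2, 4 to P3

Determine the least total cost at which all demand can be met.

290

A cheapest plan:
  B1–P2: 15 × 4 = 60
  B2–P1: 10 × 3 = 30
  B2–P2: 5 × 2 = 10
  B3–P2: 10 × 5 = 50
  B3–P3: 35 × 4 = 140
Total = 60 + 30 + 10 + 50 + 140 = 290.
(Supply check: B1 ships 15; B2 ships 15; B3 ships 45.)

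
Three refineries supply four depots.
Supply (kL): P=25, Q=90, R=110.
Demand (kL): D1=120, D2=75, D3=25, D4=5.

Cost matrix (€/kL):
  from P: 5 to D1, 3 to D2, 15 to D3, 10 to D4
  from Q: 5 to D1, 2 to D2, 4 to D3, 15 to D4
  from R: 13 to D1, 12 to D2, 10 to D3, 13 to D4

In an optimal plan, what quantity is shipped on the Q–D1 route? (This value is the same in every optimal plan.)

15

The minimum-cost plan:
  P->D1: 25 × €5 = €125
  Q->D1: 15 × €5 = €75
  Q->D2: 75 × €2 = €150
  R->D1: 80 × €13 = €1040
  R->D3: 25 × €10 = €250
  R->D4: 5 × €13 = €65
Total cost = €1705.
So Q→D1 carries 15 kL.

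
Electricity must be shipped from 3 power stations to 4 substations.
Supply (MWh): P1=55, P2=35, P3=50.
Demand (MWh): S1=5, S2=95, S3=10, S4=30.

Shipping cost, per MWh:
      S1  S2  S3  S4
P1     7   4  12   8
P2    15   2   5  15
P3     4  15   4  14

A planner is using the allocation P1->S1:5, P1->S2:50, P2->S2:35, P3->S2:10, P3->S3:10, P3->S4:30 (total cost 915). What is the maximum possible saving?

70

Current plan cost = 5·7 + 50·4 + 35·2 + 10·15 + 10·4 + 30·14 = 915.
Optimal plan:
  P1–S2: 55 MWh
  P2–S2: 35 MWh
  P3–S1: 5 MWh
  P3–S2: 5 MWh
  P3–S3: 10 MWh
  P3–S4: 30 MWh
Optimal cost = 845.
Saving = 915 − 845 = 70.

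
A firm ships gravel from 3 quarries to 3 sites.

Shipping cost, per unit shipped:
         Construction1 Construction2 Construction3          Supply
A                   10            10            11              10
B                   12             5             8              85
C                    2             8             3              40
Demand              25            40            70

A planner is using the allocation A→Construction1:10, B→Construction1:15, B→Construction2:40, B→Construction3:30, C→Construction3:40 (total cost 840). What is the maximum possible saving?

75

Current plan cost = 10·10 + 15·12 + 40·5 + 30·8 + 40·3 = 840.
Optimal plan:
  A→Construction3: 10 × 11 = 110
  B→Construction2: 40 × 5 = 200
  B→Construction3: 45 × 8 = 360
  C→Construction1: 25 × 2 = 50
  C→Construction3: 15 × 3 = 45
Optimal cost = 765.
Saving = 840 − 765 = 75.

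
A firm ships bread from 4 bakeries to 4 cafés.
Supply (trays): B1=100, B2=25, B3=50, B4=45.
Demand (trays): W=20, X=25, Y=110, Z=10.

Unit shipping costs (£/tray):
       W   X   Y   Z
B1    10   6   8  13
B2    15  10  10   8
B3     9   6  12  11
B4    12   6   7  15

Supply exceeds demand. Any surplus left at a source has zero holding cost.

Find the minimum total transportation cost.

An optimal shipping plan:
  B1–X: 25 × £6 = £150
  B1–Y: 65 × £8 = £520
  B2–Z: 10 × £8 = £80
  B3–W: 20 × £9 = £180
  B4–Y: 45 × £7 = £315
Total = 150 + 520 + 80 + 180 + 315 = £1245.

1245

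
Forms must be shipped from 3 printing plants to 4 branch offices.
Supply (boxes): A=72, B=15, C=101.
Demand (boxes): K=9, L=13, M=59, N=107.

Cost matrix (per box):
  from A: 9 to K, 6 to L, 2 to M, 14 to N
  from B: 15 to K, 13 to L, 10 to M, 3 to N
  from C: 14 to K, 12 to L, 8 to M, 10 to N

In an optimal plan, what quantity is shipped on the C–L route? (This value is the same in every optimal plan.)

Solving gives:
  A->L: 13 × 6 = 78
  A->M: 59 × 2 = 118
  B->N: 15 × 3 = 45
  C->K: 9 × 14 = 126
  C->N: 92 × 10 = 920
Total cost = 1287.
The route C→L is not used.

0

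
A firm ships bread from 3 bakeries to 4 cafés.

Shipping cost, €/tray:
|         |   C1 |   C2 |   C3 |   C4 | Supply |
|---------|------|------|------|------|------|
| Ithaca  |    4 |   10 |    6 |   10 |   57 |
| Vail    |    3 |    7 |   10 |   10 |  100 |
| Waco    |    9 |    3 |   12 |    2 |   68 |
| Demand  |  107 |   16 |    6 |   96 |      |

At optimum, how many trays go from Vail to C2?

The minimum-cost plan:
  Ithaca–C1: 23 × €4 = €92
  Ithaca–C3: 6 × €6 = €36
  Ithaca–C4: 28 × €10 = €280
  Vail–C1: 84 × €3 = €252
  Vail–C2: 16 × €7 = €112
  Waco–C4: 68 × €2 = €136
Total cost = €908.
So Vail→C2 carries 16 trays.

16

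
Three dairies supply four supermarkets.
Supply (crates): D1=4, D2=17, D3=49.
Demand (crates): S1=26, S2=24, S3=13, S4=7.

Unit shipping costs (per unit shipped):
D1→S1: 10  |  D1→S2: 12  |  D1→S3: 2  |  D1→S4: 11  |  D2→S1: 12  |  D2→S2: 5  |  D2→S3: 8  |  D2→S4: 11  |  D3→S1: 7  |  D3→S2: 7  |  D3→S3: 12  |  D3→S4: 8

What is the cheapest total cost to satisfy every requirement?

470

Optimal allocation:
  D1→S3: 4 × 2 = 8
  D2→S2: 8 × 5 = 40
  D2→S3: 9 × 8 = 72
  D3→S1: 26 × 7 = 182
  D3→S2: 16 × 7 = 112
  D3→S4: 7 × 8 = 56
Total = 8 + 40 + 72 + 182 + 112 + 56 = 470.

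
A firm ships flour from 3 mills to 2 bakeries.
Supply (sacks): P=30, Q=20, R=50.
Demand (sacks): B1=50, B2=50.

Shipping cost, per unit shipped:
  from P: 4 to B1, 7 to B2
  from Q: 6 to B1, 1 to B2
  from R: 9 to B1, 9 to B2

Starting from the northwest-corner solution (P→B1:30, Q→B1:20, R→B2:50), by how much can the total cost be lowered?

Current plan cost = 30·4 + 20·6 + 50·9 = 690.
Optimal plan:
  P→B1: 30 × 4 = 120
  Q→B2: 20 × 1 = 20
  R→B1: 20 × 9 = 180
  R→B2: 30 × 9 = 270
Optimal cost = 590.
Saving = 690 − 590 = 100.

100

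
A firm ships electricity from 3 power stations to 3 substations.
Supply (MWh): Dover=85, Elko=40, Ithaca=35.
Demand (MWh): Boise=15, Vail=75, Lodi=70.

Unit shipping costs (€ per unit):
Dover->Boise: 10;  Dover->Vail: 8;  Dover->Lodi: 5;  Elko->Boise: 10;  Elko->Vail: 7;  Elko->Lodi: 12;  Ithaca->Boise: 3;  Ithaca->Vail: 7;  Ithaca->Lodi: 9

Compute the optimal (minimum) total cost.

Optimal allocation:
  Dover–Vail: 15 MWh
  Dover–Lodi: 70 MWh
  Elko–Vail: 40 MWh
  Ithaca–Boise: 15 MWh
  Ithaca–Vail: 20 MWh
Total cost = €935.
(Supply check: Dover ships 85; Elko ships 40; Ithaca ships 35.)

935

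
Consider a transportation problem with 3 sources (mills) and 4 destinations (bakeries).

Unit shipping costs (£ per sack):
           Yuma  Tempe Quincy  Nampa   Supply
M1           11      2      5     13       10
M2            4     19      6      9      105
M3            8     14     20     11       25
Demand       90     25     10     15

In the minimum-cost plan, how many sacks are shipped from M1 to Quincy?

The minimum-cost plan:
  M1->Tempe: 10 × £2 = £20
  M2->Yuma: 90 × £4 = £360
  M2->Quincy: 10 × £6 = £60
  M2->Nampa: 5 × £9 = £45
  M3->Tempe: 15 × £14 = £210
  M3->Nampa: 10 × £11 = £110
Total cost = £805.
The route M1→Quincy is not used.

0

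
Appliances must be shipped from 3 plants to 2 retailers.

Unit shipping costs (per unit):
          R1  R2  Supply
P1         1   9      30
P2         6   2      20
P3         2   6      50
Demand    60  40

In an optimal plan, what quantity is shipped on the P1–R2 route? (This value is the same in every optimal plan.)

0

Optimal shipments:
  P1→R1: 30 units
  P2→R2: 20 units
  P3→R1: 30 units
  P3→R2: 20 units
Total cost = 250.
The route P1→R2 is not used.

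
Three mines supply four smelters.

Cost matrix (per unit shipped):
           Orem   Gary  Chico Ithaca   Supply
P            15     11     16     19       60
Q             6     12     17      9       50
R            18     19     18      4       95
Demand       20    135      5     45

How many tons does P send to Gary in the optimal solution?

The minimum-cost plan:
  P->Gary: 60 × 11 = 660
  Q->Orem: 20 × 6 = 120
  Q->Gary: 30 × 12 = 360
  R->Gary: 45 × 19 = 855
  R->Chico: 5 × 18 = 90
  R->Ithaca: 45 × 4 = 180
Total cost = 2265.
So P→Gary carries 60 tons.

60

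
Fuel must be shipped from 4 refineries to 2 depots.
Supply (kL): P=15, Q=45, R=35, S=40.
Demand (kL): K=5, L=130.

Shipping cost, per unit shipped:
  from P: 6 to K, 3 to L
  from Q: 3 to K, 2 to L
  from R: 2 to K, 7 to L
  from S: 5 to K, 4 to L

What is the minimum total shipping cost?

515

A cheapest plan:
  P->L: 15 × 3 = 45
  Q->L: 45 × 2 = 90
  R->K: 5 × 2 = 10
  R->L: 30 × 7 = 210
  S->L: 40 × 4 = 160
Total = 45 + 90 + 10 + 210 + 160 = 515.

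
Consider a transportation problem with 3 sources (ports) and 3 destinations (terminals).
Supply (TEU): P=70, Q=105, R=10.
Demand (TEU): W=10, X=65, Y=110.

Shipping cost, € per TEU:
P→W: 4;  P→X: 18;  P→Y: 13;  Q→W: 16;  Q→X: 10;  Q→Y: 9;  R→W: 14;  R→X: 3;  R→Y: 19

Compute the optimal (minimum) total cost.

One minimum-cost allocation:
  P–W: 10 × €4 = €40
  P–Y: 60 × €13 = €780
  Q–X: 55 × €10 = €550
  Q–Y: 50 × €9 = €450
  R–X: 10 × €3 = €30
Total = 40 + 780 + 550 + 450 + 30 = €1850.
(Supply check: P ships 70; Q ships 105; R ships 10.)

1850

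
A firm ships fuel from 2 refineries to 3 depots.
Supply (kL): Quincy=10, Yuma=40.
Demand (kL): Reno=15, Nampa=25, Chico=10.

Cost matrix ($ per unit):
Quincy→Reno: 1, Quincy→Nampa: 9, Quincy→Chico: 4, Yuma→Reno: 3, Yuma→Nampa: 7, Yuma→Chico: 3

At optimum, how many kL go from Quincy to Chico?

Solving gives:
  Quincy→Reno: 10 × $1 = $10
  Yuma→Reno: 5 × $3 = $15
  Yuma→Nampa: 25 × $7 = $175
  Yuma→Chico: 10 × $3 = $30
Total cost = $230.
The route Quincy→Chico is not used.

0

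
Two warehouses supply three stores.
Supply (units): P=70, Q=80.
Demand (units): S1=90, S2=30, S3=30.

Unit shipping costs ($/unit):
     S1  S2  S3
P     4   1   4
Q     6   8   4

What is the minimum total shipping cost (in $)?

610

A cheapest plan:
  P to S1: 40 × $4 = $160
  P to S2: 30 × $1 = $30
  Q to S1: 50 × $6 = $300
  Q to S3: 30 × $4 = $120
Total = 160 + 30 + 300 + 120 = $610.
(Supply check: P ships 70; Q ships 80.)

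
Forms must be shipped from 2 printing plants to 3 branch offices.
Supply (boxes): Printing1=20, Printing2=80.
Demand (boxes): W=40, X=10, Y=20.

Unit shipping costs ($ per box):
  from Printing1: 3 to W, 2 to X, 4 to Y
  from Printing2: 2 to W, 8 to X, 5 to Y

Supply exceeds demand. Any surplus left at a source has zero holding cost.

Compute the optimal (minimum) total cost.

190

Optimal allocation:
  Printing1->X: 10 × $2 = $20
  Printing1->Y: 10 × $4 = $40
  Printing2->W: 40 × $2 = $80
  Printing2->Y: 10 × $5 = $50
Total = 20 + 40 + 80 + 50 = $190.
(Supply check: Printing1 ships 20; Printing2 ships 50.)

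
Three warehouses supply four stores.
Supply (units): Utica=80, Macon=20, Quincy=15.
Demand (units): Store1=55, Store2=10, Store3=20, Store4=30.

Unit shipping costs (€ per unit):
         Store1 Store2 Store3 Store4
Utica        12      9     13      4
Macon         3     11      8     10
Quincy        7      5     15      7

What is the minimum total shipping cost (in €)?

A cheapest plan:
  Utica→Store1: 20 × €12 = €240
  Utica→Store2: 10 × €9 = €90
  Utica→Store3: 20 × €13 = €260
  Utica→Store4: 30 × €4 = €120
  Macon→Store1: 20 × €3 = €60
  Quincy→Store1: 15 × €7 = €105
Total = 240 + 90 + 260 + 120 + 60 + 105 = €875.
(Supply check: Utica ships 80; Macon ships 20; Quincy ships 15.)

875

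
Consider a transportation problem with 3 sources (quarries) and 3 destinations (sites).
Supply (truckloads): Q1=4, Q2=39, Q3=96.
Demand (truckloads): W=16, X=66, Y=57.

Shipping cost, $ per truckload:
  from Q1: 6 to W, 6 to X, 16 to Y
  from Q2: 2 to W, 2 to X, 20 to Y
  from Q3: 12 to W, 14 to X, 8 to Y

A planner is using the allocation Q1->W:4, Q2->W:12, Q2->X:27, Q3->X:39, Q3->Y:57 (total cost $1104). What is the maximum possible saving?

Current plan cost = 4·6 + 12·2 + 27·2 + 39·14 + 57·8 = $1104.
Optimal plan:
  Q1→X: 4 × $6 = $24
  Q2→X: 39 × $2 = $78
  Q3→W: 16 × $12 = $192
  Q3→X: 23 × $14 = $322
  Q3→Y: 57 × $8 = $456
Optimal cost = $1072.
Saving = 1104 − 1072 = $32.

32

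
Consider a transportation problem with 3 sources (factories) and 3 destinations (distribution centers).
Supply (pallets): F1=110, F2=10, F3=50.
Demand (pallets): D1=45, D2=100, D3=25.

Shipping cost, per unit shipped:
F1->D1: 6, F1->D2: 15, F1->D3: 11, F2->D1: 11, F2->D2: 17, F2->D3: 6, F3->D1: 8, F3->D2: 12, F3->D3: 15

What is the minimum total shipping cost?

An optimal shipping plan:
  F1–D1: 45 × 6 = 270
  F1–D2: 50 × 15 = 750
  F1–D3: 15 × 11 = 165
  F2–D3: 10 × 6 = 60
  F3–D2: 50 × 12 = 600
Total = 270 + 750 + 165 + 60 + 600 = 1845.

1845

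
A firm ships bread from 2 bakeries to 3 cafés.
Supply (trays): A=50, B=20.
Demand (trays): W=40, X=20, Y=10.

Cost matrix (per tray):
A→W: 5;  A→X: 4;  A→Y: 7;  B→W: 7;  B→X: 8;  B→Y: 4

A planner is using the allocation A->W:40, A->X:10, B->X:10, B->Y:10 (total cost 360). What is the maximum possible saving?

Current plan cost = 40·5 + 10·4 + 10·8 + 10·4 = 360.
Optimal plan:
  A to W: 30 × 5 = 150
  A to X: 20 × 4 = 80
  B to W: 10 × 7 = 70
  B to Y: 10 × 4 = 40
Optimal cost = 340.
Saving = 360 − 340 = 20.

20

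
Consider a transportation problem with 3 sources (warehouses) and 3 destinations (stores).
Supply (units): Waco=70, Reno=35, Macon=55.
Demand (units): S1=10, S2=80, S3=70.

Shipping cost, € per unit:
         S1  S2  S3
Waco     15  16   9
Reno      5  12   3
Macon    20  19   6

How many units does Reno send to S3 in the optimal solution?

Solving gives:
  Waco–S2: 70 × €16 = €1120
  Reno–S1: 10 × €5 = €50
  Reno–S2: 10 × €12 = €120
  Reno–S3: 15 × €3 = €45
  Macon–S3: 55 × €6 = €330
Total cost = €1665.
So Reno→S3 carries 15 units.

15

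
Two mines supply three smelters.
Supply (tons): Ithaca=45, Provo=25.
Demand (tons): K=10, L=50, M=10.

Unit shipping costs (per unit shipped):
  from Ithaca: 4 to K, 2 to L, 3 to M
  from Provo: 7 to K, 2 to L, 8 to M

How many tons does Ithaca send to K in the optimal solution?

The minimum-cost plan:
  Ithaca to K: 10 × 4 = 40
  Ithaca to L: 25 × 2 = 50
  Ithaca to M: 10 × 3 = 30
  Provo to L: 25 × 2 = 50
Total cost = 170.
So Ithaca→K carries 10 tons.

10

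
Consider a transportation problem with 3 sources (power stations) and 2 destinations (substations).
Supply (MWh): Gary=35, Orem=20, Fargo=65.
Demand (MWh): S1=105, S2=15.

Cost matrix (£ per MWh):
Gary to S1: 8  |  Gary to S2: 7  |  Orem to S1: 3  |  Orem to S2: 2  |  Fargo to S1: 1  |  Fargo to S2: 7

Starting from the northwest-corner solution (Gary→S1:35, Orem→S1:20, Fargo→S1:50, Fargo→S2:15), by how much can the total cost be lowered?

105

Current plan cost = 35·8 + 20·3 + 50·1 + 15·7 = £495.
Optimal plan:
  Gary–S1: 20 × £8 = £160
  Gary–S2: 15 × £7 = £105
  Orem–S1: 20 × £3 = £60
  Fargo–S1: 65 × £1 = £65
Optimal cost = £390.
Saving = 495 − 390 = £105.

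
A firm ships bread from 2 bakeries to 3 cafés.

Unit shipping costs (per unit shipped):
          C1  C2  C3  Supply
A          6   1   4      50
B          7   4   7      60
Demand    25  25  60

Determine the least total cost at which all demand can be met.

545

One minimum-cost allocation:
  A→C2: 25 × 1 = 25
  A→C3: 25 × 4 = 100
  B→C1: 25 × 7 = 175
  B→C3: 35 × 7 = 245
Total = 25 + 100 + 175 + 245 = 545.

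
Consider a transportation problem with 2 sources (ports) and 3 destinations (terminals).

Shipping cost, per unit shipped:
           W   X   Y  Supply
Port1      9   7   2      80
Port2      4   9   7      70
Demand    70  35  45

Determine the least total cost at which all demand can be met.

Optimal allocation:
  Port1->X: 35 × 7 = 245
  Port1->Y: 45 × 2 = 90
  Port2->W: 70 × 4 = 280
Total = 245 + 90 + 280 = 615.

615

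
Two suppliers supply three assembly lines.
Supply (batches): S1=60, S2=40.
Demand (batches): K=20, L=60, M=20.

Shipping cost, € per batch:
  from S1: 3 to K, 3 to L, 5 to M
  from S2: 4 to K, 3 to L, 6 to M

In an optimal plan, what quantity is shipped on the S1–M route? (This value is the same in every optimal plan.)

20

Solving gives:
  S1->K: 20 × €3 = €60
  S1->L: 20 × €3 = €60
  S1->M: 20 × €5 = €100
  S2->L: 40 × €3 = €120
Total cost = €340.
So S1→M carries 20 batches.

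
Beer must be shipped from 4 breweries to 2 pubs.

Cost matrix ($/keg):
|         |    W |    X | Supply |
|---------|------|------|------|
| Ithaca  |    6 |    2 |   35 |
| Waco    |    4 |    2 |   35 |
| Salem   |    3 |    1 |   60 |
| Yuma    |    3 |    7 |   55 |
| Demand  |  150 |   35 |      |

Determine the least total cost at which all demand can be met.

One minimum-cost allocation:
  Ithaca→X: 35 kegs
  Waco→W: 35 kegs
  Salem→W: 60 kegs
  Yuma→W: 55 kegs
Total cost = $555.

555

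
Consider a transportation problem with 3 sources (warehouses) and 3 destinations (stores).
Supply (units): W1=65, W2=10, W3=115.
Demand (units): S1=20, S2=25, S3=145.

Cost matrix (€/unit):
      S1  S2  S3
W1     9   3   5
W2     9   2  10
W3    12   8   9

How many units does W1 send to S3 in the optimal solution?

50

The minimum-cost plan:
  W1 to S2: 15 units
  W1 to S3: 50 units
  W2 to S2: 10 units
  W3 to S1: 20 units
  W3 to S3: 95 units
Total cost = €1410.
So W1→S3 carries 50 units.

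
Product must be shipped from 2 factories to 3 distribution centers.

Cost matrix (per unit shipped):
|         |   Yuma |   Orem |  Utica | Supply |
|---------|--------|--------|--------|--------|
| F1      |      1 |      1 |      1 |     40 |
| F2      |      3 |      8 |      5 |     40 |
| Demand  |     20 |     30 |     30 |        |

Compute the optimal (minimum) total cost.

An optimal shipping plan:
  F1→Orem: 30 × 1 = 30
  F1→Utica: 10 × 1 = 10
  F2→Yuma: 20 × 3 = 60
  F2→Utica: 20 × 5 = 100
Total = 30 + 10 + 60 + 100 = 200.
(Supply check: F1 ships 40; F2 ships 40.)

200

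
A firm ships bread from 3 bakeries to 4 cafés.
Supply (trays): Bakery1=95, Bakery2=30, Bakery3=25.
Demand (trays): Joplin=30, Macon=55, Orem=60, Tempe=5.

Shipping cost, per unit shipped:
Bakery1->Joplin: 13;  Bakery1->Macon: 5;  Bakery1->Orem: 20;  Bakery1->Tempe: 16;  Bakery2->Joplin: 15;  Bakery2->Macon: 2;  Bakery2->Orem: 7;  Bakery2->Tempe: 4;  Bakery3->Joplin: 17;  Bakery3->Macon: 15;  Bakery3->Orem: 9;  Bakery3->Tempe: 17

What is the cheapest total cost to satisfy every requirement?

1280

Optimal allocation:
  Bakery1→Joplin: 30 × 13 = 390
  Bakery1→Macon: 55 × 5 = 275
  Bakery1→Orem: 5 × 20 = 100
  Bakery1→Tempe: 5 × 16 = 80
  Bakery2→Orem: 30 × 7 = 210
  Bakery3→Orem: 25 × 9 = 225
Total = 390 + 275 + 100 + 80 + 210 + 225 = 1280.
(Supply check: Bakery1 ships 95; Bakery2 ships 30; Bakery3 ships 25.)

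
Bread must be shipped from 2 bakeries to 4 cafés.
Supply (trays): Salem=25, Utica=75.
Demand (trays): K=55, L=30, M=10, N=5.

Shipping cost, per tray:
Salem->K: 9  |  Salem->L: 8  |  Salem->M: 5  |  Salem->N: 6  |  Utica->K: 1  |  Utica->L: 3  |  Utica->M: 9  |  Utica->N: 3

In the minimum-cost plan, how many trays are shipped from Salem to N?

The minimum-cost plan:
  Salem–L: 10 trays
  Salem–M: 10 trays
  Salem–N: 5 trays
  Utica–K: 55 trays
  Utica–L: 20 trays
Total cost = 275.
So Salem→N carries 5 trays.

5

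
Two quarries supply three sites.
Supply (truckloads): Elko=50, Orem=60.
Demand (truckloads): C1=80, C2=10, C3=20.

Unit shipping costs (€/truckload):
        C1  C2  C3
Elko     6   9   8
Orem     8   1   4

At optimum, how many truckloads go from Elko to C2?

0

Optimal shipments:
  Elko to C1: 50 × €6 = €300
  Orem to C1: 30 × €8 = €240
  Orem to C2: 10 × €1 = €10
  Orem to C3: 20 × €4 = €80
Total cost = €630.
The route Elko→C2 is not used.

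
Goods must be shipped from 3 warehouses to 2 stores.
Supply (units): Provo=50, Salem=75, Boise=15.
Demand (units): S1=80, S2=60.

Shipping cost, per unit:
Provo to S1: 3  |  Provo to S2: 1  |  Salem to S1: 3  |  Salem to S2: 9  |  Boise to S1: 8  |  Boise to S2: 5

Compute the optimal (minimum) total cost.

360

A cheapest plan:
  Provo→S1: 5 × 3 = 15
  Provo→S2: 45 × 1 = 45
  Salem→S1: 75 × 3 = 225
  Boise→S2: 15 × 5 = 75
Total = 15 + 45 + 225 + 75 = 360.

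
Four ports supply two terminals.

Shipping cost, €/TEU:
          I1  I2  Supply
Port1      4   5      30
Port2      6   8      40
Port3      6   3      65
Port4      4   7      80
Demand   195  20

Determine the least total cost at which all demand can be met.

1010

Optimal allocation:
  Port1 to I1: 30 × €4 = €120
  Port2 to I1: 40 × €6 = €240
  Port3 to I1: 45 × €6 = €270
  Port3 to I2: 20 × €3 = €60
  Port4 to I1: 80 × €4 = €320
Total = 120 + 240 + 270 + 60 + 320 = €1010.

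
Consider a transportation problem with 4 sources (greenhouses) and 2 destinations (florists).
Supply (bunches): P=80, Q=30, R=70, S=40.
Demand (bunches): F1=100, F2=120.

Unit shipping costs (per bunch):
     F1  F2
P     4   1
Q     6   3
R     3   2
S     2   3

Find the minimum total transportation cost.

One minimum-cost allocation:
  P to F2: 80 × 1 = 80
  Q to F2: 30 × 3 = 90
  R to F1: 60 × 3 = 180
  R to F2: 10 × 2 = 20
  S to F1: 40 × 2 = 80
Total = 80 + 90 + 180 + 20 + 80 = 450.

450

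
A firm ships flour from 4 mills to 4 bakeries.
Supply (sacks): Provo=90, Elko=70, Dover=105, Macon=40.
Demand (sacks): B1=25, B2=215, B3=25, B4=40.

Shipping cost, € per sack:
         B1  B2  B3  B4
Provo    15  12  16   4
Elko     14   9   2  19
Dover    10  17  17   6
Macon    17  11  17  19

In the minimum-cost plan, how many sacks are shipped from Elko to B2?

45

The minimum-cost plan:
  Provo->B2: 90 sacks
  Elko->B2: 45 sacks
  Elko->B3: 25 sacks
  Dover->B1: 25 sacks
  Dover->B2: 40 sacks
  Dover->B4: 40 sacks
  Macon->B2: 40 sacks
Total cost = €3145.
So Elko→B2 carries 45 sacks.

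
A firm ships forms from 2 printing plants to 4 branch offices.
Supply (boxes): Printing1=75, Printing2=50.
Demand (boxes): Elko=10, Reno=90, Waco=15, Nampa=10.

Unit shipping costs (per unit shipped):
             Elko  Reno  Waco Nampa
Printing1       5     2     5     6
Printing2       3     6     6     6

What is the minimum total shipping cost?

420

Optimal allocation:
  Printing1->Reno: 75 × 2 = 150
  Printing2->Elko: 10 × 3 = 30
  Printing2->Reno: 15 × 6 = 90
  Printing2->Waco: 15 × 6 = 90
  Printing2->Nampa: 10 × 6 = 60
Total = 150 + 30 + 90 + 90 + 60 = 420.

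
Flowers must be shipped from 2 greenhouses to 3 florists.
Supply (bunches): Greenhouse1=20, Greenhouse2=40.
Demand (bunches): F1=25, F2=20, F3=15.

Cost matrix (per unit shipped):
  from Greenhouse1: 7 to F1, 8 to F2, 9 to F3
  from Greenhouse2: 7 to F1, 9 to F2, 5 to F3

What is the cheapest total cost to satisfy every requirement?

410

A cheapest plan:
  Greenhouse1 to F2: 20 × 8 = 160
  Greenhouse2 to F1: 25 × 7 = 175
  Greenhouse2 to F3: 15 × 5 = 75
Total = 160 + 175 + 75 = 410.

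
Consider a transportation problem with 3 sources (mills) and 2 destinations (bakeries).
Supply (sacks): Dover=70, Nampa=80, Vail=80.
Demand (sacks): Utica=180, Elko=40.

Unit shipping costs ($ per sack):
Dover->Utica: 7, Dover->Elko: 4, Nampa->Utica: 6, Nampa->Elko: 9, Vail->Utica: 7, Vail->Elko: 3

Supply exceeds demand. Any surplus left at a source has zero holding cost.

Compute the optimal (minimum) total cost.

1300

An optimal shipping plan:
  Dover–Utica: 60 × $7 = $420
  Nampa–Utica: 80 × $6 = $480
  Vail–Utica: 40 × $7 = $280
  Vail–Elko: 40 × $3 = $120
Total = 420 + 480 + 280 + 120 = $1300.
(Supply check: Dover ships 60; Nampa ships 80; Vail ships 80.)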